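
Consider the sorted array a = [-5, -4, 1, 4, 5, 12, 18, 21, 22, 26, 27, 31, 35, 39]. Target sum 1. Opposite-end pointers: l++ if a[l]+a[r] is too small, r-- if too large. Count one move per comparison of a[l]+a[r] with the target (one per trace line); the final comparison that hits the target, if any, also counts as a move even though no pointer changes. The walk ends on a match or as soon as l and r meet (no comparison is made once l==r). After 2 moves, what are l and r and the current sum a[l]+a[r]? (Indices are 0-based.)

l=0, r=11, sum=26

[0,13] -5+39=34 >1 → r--
[0,12] -5+35=30 >1 → r--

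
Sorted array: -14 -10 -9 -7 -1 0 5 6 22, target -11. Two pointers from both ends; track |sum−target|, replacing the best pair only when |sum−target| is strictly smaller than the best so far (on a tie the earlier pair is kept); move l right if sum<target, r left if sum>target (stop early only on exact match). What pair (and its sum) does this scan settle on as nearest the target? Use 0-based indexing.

pair (-10, -1) with sum -11 (|Δ|=0)

l=0 r=8: -14+22=8 d=19 *, r--
l=0 r=7: -14+6=-8 d=3 *, r--
l=0 r=6: -14+5=-9 d=2 *, r--
l=0 r=5: -14+0=-14 d=3, l++
l=1 r=5: -10+0=-10 d=1 *, r--
l=1 r=4: -10+-1=-11 d=0 *, stop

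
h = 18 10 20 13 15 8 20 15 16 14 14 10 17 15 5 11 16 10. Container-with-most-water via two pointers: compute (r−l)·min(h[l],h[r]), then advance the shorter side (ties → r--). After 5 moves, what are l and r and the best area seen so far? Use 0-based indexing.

l=0, r=12, best area=256

[0,17] min(18,10)*17=170 best=170 * → r--
[0,16] min(18,16)*16=256 best=256 * → r--
[0,15] min(18,11)*15=165 best=256 → r--
[0,14] min(18,5)*14=70 best=256 → r--
[0,13] min(18,15)*13=195 best=256 → r--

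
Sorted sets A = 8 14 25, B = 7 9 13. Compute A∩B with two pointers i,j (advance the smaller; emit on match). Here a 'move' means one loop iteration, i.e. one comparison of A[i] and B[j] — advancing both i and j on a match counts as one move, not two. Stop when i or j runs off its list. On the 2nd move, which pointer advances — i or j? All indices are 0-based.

[i=0,j=0] 8>7 → j++
[i=0,j=1] 8<9 → i++

i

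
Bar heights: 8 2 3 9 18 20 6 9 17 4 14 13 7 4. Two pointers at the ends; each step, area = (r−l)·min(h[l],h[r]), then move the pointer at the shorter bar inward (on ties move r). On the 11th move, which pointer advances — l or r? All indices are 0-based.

r

[0,13] min(8,4)*13=52 best=52 * → r--
[0,12] min(8,7)*12=84 best=84 * → r--
[0,11] min(8,13)*11=88 best=88 * → l++
[1,11] min(2,13)*10=20 best=88 → l++
[2,11] min(3,13)*9=27 best=88 → l++
[3,11] min(9,13)*8=72 best=88 → l++
[4,11] min(18,13)*7=91 best=91 * → r--
[4,10] min(18,14)*6=84 best=91 → r--
[4,9] min(18,4)*5=20 best=91 → r--
[4,8] min(18,17)*4=68 best=91 → r--
[4,7] min(18,9)*3=27 best=91 → r--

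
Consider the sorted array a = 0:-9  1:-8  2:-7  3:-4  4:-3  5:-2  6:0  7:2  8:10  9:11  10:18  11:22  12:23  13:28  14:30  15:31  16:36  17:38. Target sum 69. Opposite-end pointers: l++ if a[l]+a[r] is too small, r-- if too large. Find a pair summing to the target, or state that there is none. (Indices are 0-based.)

(31, 38)

[0,17] -9+38=29 <69 → l++
[1,17] -8+38=30 <69 → l++
[2,17] -7+38=31 <69 → l++
[3,17] -4+38=34 <69 → l++
[4,17] -3+38=35 <69 → l++
[5,17] -2+38=36 <69 → l++
[6,17] 0+38=38 <69 → l++
[7,17] 2+38=40 <69 → l++
[8,17] 10+38=48 <69 → l++
[9,17] 11+38=49 <69 → l++
[10,17] 18+38=56 <69 → l++
[11,17] 22+38=60 <69 → l++
[12,17] 23+38=61 <69 → l++
[13,17] 28+38=66 <69 → l++
[14,17] 30+38=68 <69 → l++
[15,17] 31+38=69 → found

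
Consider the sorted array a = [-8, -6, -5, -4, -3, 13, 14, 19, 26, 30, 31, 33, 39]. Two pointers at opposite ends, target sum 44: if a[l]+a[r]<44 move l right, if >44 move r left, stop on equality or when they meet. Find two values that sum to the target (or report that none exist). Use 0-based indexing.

(13, 31)

l=0 r=12: -8+39=31 <44, l++
l=1 r=12: -6+39=33 <44, l++
l=2 r=12: -5+39=34 <44, l++
l=3 r=12: -4+39=35 <44, l++
l=4 r=12: -3+39=36 <44, l++
l=5 r=12: 13+39=52 >44, r--
l=5 r=11: 13+33=46 >44, r--
l=5 r=10: 13+31=44, found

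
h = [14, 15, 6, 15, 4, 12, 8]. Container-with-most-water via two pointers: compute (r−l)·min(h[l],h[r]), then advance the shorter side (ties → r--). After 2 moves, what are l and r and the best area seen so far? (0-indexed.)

[0,6] min(14,8)*6=48 best=48 * → r--
[0,5] min(14,12)*5=60 best=60 * → r--

l=0, r=4, best area=60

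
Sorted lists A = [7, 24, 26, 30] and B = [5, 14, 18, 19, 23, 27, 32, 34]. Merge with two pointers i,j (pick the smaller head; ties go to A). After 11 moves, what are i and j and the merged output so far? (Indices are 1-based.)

i=5, j=8, merged so far=[5, 7, 14, 18, 19, 23, 24, 26, 27, 30, 32]

i=1 j=1: A[i]=7>B[j]=5 take 5, j++
i=1 j=2: A[i]=7<=B[j]=14 take 7, i++
i=2 j=2: A[i]=24>B[j]=14 take 14, j++
i=2 j=3: A[i]=24>B[j]=18 take 18, j++
i=2 j=4: A[i]=24>B[j]=19 take 19, j++
i=2 j=5: A[i]=24>B[j]=23 take 23, j++
i=2 j=6: A[i]=24<=B[j]=27 take 24, i++
i=3 j=6: A[i]=26<=B[j]=27 take 26, i++
i=4 j=6: A[i]=30>B[j]=27 take 27, j++
i=4 j=7: A[i]=30<=B[j]=32 take 30, i++
i=5 j=7: A done, take B[j]=32, j++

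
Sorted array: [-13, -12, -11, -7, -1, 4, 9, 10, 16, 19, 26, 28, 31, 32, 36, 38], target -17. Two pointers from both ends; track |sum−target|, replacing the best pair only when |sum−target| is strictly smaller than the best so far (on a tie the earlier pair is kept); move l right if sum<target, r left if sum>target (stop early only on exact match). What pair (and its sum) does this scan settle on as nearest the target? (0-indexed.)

pair (-11, -7) with sum -18 (|Δ|=1)

l=0 r=15: -13+38=25 d=42 *, r--
l=0 r=14: -13+36=23 d=40 *, r--
l=0 r=13: -13+32=19 d=36 *, r--
l=0 r=12: -13+31=18 d=35 *, r--
l=0 r=11: -13+28=15 d=32 *, r--
l=0 r=10: -13+26=13 d=30 *, r--
l=0 r=9: -13+19=6 d=23 *, r--
l=0 r=8: -13+16=3 d=20 *, r--
l=0 r=7: -13+10=-3 d=14 *, r--
l=0 r=6: -13+9=-4 d=13 *, r--
l=0 r=5: -13+4=-9 d=8 *, r--
l=0 r=4: -13+-1=-14 d=3 *, r--
l=0 r=3: -13+-7=-20 d=3, l++
l=1 r=3: -12+-7=-19 d=2 *, l++
l=2 r=3: -11+-7=-18 d=1 *, l++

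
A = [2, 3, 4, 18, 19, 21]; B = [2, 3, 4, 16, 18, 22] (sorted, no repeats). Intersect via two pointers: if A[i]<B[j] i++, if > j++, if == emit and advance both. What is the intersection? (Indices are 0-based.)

intersection = [2, 3, 4, 18]

i=0 j=0: 2==2 emit, i++,j++
i=1 j=1: 3==3 emit, i++,j++
i=2 j=2: 4==4 emit, i++,j++
i=3 j=3: 18>16, j++
i=3 j=4: 18==18 emit, i++,j++
i=4 j=5: 19<22, i++
i=5 j=5: 21<22, i++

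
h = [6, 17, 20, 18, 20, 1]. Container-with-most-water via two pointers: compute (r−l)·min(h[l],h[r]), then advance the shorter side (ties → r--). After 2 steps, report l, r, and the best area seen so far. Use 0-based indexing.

l=1, r=4, best area=24

l=0 r=5: min(6,1)*5=5 best=5 *, r--
l=0 r=4: min(6,20)*4=24 best=24 *, l++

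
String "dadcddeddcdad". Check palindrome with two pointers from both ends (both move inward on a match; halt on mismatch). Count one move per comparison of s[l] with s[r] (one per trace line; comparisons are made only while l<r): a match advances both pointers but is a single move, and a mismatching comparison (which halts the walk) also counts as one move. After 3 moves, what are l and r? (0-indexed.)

l=3, r=9

l=0 r=12: 'd'=='d', l++,r--
l=1 r=11: 'a'=='a', l++,r--
l=2 r=10: 'd'=='d', l++,r--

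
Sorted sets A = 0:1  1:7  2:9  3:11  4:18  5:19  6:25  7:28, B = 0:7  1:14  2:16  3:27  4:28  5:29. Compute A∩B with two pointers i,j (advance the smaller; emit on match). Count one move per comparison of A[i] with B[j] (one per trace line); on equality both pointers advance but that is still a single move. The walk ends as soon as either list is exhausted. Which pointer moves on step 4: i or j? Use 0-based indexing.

[i=0,j=0] 1<7 → i++
[i=1,j=0] 7==7 emit → i++,j++
[i=2,j=1] 9<14 → i++
[i=3,j=1] 11<14 → i++

i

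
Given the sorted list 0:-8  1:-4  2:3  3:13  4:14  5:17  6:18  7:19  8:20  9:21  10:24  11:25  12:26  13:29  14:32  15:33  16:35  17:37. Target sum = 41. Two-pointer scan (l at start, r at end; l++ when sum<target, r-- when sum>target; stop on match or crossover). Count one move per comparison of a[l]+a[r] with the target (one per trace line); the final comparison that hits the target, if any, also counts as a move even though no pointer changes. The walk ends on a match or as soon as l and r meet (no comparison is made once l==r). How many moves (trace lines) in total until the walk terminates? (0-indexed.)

13 moves

l=0 r=17: -8+37=29 <41, l++
l=1 r=17: -4+37=33 <41, l++
l=2 r=17: 3+37=40 <41, l++
l=3 r=17: 13+37=50 >41, r--
l=3 r=16: 13+35=48 >41, r--
l=3 r=15: 13+33=46 >41, r--
l=3 r=14: 13+32=45 >41, r--
l=3 r=13: 13+29=42 >41, r--
l=3 r=12: 13+26=39 <41, l++
l=4 r=12: 14+26=40 <41, l++
l=5 r=12: 17+26=43 >41, r--
l=5 r=11: 17+25=42 >41, r--
l=5 r=10: 17+24=41, found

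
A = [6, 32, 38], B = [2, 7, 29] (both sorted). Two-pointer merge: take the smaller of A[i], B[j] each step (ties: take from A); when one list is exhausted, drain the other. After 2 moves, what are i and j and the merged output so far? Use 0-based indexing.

[i=0,j=0] A[i]=6>B[j]=2 take 2 → j++
[i=0,j=1] A[i]=6<=B[j]=7 take 6 → i++

i=1, j=1, merged so far=[2, 6]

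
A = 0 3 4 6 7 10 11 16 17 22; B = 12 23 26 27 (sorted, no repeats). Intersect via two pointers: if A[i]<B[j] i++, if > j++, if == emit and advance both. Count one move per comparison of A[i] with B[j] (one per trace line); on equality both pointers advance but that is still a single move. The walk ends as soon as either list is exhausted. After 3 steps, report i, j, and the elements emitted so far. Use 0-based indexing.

i=3, j=0, emitted=[]

i=0 j=0: 0<12, i++
i=1 j=0: 3<12, i++
i=2 j=0: 4<12, i++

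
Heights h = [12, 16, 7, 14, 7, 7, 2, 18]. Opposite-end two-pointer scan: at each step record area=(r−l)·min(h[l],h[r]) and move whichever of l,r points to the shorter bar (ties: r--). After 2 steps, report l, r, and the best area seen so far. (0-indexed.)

l=0 r=7: min(12,18)*7=84 best=84 *, l++
l=1 r=7: min(16,18)*6=96 best=96 *, l++

l=2, r=7, best area=96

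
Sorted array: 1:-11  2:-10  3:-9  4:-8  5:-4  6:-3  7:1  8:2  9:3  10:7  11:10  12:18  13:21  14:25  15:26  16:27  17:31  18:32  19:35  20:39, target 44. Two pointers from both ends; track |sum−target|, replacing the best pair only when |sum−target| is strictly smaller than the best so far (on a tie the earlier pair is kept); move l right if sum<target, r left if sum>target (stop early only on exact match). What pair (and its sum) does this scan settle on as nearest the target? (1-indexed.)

pair (18, 26) with sum 44 (|Δ|=0)

l=1 r=20: -11+39=28 d=16 *, l++
l=2 r=20: -10+39=29 d=15 *, l++
l=3 r=20: -9+39=30 d=14 *, l++
l=4 r=20: -8+39=31 d=13 *, l++
l=5 r=20: -4+39=35 d=9 *, l++
l=6 r=20: -3+39=36 d=8 *, l++
l=7 r=20: 1+39=40 d=4 *, l++
l=8 r=20: 2+39=41 d=3 *, l++
l=9 r=20: 3+39=42 d=2 *, l++
l=10 r=20: 7+39=46 d=2, r--
l=10 r=19: 7+35=42 d=2, l++
l=11 r=19: 10+35=45 d=1 *, r--
l=11 r=18: 10+32=42 d=2, l++
l=12 r=18: 18+32=50 d=6, r--
l=12 r=17: 18+31=49 d=5, r--
l=12 r=16: 18+27=45 d=1, r--
l=12 r=15: 18+26=44 d=0 *, stop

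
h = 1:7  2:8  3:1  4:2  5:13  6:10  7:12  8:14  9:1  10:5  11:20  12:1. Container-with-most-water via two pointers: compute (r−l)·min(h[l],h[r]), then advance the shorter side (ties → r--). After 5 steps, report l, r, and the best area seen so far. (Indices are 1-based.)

l=5, r=11, best area=72

l=1 r=12: min(7,1)*11=11 best=11 *, r--
l=1 r=11: min(7,20)*10=70 best=70 *, l++
l=2 r=11: min(8,20)*9=72 best=72 *, l++
l=3 r=11: min(1,20)*8=8 best=72, l++
l=4 r=11: min(2,20)*7=14 best=72, l++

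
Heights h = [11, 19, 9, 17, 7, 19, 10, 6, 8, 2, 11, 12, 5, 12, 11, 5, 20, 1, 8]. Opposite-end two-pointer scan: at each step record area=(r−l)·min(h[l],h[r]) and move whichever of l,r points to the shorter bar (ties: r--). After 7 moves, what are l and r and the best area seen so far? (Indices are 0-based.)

[0,18] min(11,8)*18=144 best=144 * → r--
[0,17] min(11,1)*17=17 best=144 → r--
[0,16] min(11,20)*16=176 best=176 * → l++
[1,16] min(19,20)*15=285 best=285 * → l++
[2,16] min(9,20)*14=126 best=285 → l++
[3,16] min(17,20)*13=221 best=285 → l++
[4,16] min(7,20)*12=84 best=285 → l++

l=5, r=16, best area=285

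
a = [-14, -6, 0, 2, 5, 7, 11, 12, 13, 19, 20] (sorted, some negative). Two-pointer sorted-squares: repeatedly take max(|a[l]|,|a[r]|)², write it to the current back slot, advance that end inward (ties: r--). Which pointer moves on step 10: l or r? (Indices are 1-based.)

r

[1,11] |-14|<=|20| out[11]=400 → r--
[1,10] |-14|<=|19| out[10]=361 → r--
[1,9] |-14|>|13| out[9]=196 → l++
[2,9] |-6|<=|13| out[8]=169 → r--
[2,8] |-6|<=|12| out[7]=144 → r--
[2,7] |-6|<=|11| out[6]=121 → r--
[2,6] |-6|<=|7| out[5]=49 → r--
[2,5] |-6|>|5| out[4]=36 → l++
[3,5] |0|<=|5| out[3]=25 → r--
[3,4] |0|<=|2| out[2]=4 → r--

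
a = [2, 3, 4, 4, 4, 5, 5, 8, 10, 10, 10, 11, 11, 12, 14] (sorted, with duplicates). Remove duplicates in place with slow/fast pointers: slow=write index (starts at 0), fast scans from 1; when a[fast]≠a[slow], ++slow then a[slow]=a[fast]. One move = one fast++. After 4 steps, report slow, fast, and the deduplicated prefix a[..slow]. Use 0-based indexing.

(s=0,f=1) a[fast]=3≠a[slow]=2 write a[1]=3 → slow++,fast++
(s=1,f=2) a[fast]=4≠a[slow]=3 write a[2]=4 → slow++,fast++
(s=2,f=3) a[fast]=4=a[slow] dup → fast++
(s=2,f=4) a[fast]=4=a[slow] dup → fast++

slow=2, fast=5, prefix=[2, 3, 4]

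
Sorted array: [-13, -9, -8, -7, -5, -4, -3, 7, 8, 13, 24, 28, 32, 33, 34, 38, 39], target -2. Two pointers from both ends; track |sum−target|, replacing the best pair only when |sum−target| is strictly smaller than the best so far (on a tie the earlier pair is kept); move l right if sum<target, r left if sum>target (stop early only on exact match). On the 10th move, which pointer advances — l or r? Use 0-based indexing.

r

[0,16] -13+39=26 d=28 * → r--
[0,15] -13+38=25 d=27 * → r--
[0,14] -13+34=21 d=23 * → r--
[0,13] -13+33=20 d=22 * → r--
[0,12] -13+32=19 d=21 * → r--
[0,11] -13+28=15 d=17 * → r--
[0,10] -13+24=11 d=13 * → r--
[0,9] -13+13=0 d=2 * → r--
[0,8] -13+8=-5 d=3 → l++
[1,8] -9+8=-1 d=1 * → r--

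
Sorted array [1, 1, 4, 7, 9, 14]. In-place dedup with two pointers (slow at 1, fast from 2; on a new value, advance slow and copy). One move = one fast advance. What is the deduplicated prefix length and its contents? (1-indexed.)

(s=1,f=2) a[fast]=1=a[slow] dup → fast++
(s=1,f=3) a[fast]=4≠a[slow]=1 write a[2]=4 → slow++,fast++
(s=2,f=4) a[fast]=7≠a[slow]=4 write a[3]=7 → slow++,fast++
(s=3,f=5) a[fast]=9≠a[slow]=7 write a[4]=9 → slow++,fast++
(s=4,f=6) a[fast]=14≠a[slow]=9 write a[5]=14 → slow++,fast++

length 5; prefix = [1, 4, 7, 9, 14]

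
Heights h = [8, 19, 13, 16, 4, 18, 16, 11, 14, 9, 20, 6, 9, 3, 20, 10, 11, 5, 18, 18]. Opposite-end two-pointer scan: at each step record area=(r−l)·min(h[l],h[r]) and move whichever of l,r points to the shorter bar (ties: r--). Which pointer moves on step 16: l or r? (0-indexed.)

r

l=0 r=19: min(8,18)*19=152 best=152 *, l++
l=1 r=19: min(19,18)*18=324 best=324 *, r--
l=1 r=18: min(19,18)*17=306 best=324, r--
l=1 r=17: min(19,5)*16=80 best=324, r--
l=1 r=16: min(19,11)*15=165 best=324, r--
l=1 r=15: min(19,10)*14=140 best=324, r--
l=1 r=14: min(19,20)*13=247 best=324, l++
l=2 r=14: min(13,20)*12=156 best=324, l++
l=3 r=14: min(16,20)*11=176 best=324, l++
l=4 r=14: min(4,20)*10=40 best=324, l++
l=5 r=14: min(18,20)*9=162 best=324, l++
l=6 r=14: min(16,20)*8=128 best=324, l++
l=7 r=14: min(11,20)*7=77 best=324, l++
l=8 r=14: min(14,20)*6=84 best=324, l++
l=9 r=14: min(9,20)*5=45 best=324, l++
l=10 r=14: min(20,20)*4=80 best=324, r--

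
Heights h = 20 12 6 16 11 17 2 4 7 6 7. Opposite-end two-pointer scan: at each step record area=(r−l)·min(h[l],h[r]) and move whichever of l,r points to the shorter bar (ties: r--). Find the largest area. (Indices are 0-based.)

[0,10] min(20,7)*10=70 best=70 * → r--
[0,9] min(20,6)*9=54 best=70 → r--
[0,8] min(20,7)*8=56 best=70 → r--
[0,7] min(20,4)*7=28 best=70 → r--
[0,6] min(20,2)*6=12 best=70 → r--
[0,5] min(20,17)*5=85 best=85 * → r--
[0,4] min(20,11)*4=44 best=85 → r--
[0,3] min(20,16)*3=48 best=85 → r--
[0,2] min(20,6)*2=12 best=85 → r--
[0,1] min(20,12)*1=12 best=85 → r--

max area = 85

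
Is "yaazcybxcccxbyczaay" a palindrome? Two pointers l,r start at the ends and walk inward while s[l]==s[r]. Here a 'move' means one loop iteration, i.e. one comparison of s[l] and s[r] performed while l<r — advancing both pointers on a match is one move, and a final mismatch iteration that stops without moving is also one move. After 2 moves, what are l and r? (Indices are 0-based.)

l=2, r=16

l=0 r=18: 'y'=='y', l++,r--
l=1 r=17: 'a'=='a', l++,r--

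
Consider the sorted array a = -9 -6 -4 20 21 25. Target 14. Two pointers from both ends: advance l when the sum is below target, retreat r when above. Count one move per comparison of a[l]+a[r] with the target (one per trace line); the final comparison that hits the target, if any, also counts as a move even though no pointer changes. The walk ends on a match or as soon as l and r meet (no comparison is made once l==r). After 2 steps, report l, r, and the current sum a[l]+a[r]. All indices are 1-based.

l=2, r=5, sum=15

[1,6] -9+25=16 >14 → r--
[1,5] -9+21=12 <14 → l++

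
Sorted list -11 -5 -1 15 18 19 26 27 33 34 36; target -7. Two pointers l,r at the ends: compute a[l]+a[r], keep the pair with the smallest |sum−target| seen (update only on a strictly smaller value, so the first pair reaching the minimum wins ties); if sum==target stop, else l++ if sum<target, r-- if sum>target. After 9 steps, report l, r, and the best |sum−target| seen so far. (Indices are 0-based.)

[0,10] -11+36=25 d=32 * → r--
[0,9] -11+34=23 d=30 * → r--
[0,8] -11+33=22 d=29 * → r--
[0,7] -11+27=16 d=23 * → r--
[0,6] -11+26=15 d=22 * → r--
[0,5] -11+19=8 d=15 * → r--
[0,4] -11+18=7 d=14 * → r--
[0,3] -11+15=4 d=11 * → r--
[0,2] -11+-1=-12 d=5 * → l++

l=1, r=2, best |Δ|=5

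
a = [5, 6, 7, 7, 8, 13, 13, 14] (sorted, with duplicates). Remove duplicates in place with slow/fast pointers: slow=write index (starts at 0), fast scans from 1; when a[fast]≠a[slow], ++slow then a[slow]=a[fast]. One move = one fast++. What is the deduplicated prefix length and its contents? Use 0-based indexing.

length 6; prefix = [5, 6, 7, 8, 13, 14]

(s=0,f=1) a[fast]=6≠a[slow]=5 write a[1]=6 → slow++,fast++
(s=1,f=2) a[fast]=7≠a[slow]=6 write a[2]=7 → slow++,fast++
(s=2,f=3) a[fast]=7=a[slow] dup → fast++
(s=2,f=4) a[fast]=8≠a[slow]=7 write a[3]=8 → slow++,fast++
(s=3,f=5) a[fast]=13≠a[slow]=8 write a[4]=13 → slow++,fast++
(s=4,f=6) a[fast]=13=a[slow] dup → fast++
(s=4,f=7) a[fast]=14≠a[slow]=13 write a[5]=14 → slow++,fast++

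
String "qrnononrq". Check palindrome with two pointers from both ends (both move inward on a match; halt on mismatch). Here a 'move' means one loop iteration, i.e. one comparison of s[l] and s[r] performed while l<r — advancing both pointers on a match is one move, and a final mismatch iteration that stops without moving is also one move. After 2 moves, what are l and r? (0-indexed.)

[0,8] 'q'=='q' → l++,r--
[1,7] 'r'=='r' → l++,r--

l=2, r=6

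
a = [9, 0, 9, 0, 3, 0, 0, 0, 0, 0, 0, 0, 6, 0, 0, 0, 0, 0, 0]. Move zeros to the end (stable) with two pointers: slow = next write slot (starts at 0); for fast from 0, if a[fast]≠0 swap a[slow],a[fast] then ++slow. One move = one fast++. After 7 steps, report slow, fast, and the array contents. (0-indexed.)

(s=0,f=0) a[fast]=9≠0 swap→a[0]=9 → slow++,fast++
(s=1,f=1) a[fast]=0 → fast++
(s=1,f=2) a[fast]=9≠0 swap→a[1]=9 → slow++,fast++
(s=2,f=3) a[fast]=0 → fast++
(s=2,f=4) a[fast]=3≠0 swap→a[2]=3 → slow++,fast++
(s=3,f=5) a[fast]=0 → fast++
(s=3,f=6) a[fast]=0 → fast++

slow=3, fast=7, a=[9, 9, 3, 0, 0, 0, 0, 0, 0, 0, 0, 0, 6, 0, 0, 0, 0, 0, 0]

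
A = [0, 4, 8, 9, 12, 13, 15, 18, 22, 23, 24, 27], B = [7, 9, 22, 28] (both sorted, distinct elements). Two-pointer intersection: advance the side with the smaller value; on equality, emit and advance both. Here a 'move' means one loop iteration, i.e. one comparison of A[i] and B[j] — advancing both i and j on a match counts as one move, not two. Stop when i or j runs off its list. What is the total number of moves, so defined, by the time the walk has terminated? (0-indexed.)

13 moves

i=0 j=0: 0<7, i++
i=1 j=0: 4<7, i++
i=2 j=0: 8>7, j++
i=2 j=1: 8<9, i++
i=3 j=1: 9==9 emit, i++,j++
i=4 j=2: 12<22, i++
i=5 j=2: 13<22, i++
i=6 j=2: 15<22, i++
i=7 j=2: 18<22, i++
i=8 j=2: 22==22 emit, i++,j++
i=9 j=3: 23<28, i++
i=10 j=3: 24<28, i++
i=11 j=3: 27<28, i++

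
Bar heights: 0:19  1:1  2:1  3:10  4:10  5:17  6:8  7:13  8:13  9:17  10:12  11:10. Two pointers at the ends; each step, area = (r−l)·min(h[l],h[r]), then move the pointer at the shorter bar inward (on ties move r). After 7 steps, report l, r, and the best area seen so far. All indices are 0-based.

l=0 r=11: min(19,10)*11=110 best=110 *, r--
l=0 r=10: min(19,12)*10=120 best=120 *, r--
l=0 r=9: min(19,17)*9=153 best=153 *, r--
l=0 r=8: min(19,13)*8=104 best=153, r--
l=0 r=7: min(19,13)*7=91 best=153, r--
l=0 r=6: min(19,8)*6=48 best=153, r--
l=0 r=5: min(19,17)*5=85 best=153, r--

l=0, r=4, best area=153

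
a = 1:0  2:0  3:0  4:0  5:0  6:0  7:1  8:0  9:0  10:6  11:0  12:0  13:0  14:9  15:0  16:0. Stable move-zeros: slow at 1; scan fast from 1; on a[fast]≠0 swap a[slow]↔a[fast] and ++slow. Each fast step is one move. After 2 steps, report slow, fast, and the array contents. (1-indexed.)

slow=1 fast=1: a[fast]=0, fast++
slow=1 fast=2: a[fast]=0, fast++

slow=1, fast=3, a=[0, 0, 0, 0, 0, 0, 1, 0, 0, 6, 0, 0, 0, 9, 0, 0]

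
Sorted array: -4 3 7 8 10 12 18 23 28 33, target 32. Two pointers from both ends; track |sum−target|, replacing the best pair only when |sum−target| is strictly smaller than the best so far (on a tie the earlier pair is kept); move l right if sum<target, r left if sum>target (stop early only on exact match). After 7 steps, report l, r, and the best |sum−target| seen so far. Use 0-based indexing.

l=4, r=6, best |Δ|=1

[0,9] -4+33=29 d=3 * → l++
[1,9] 3+33=36 d=4 → r--
[1,8] 3+28=31 d=1 * → l++
[2,8] 7+28=35 d=3 → r--
[2,7] 7+23=30 d=2 → l++
[3,7] 8+23=31 d=1 → l++
[4,7] 10+23=33 d=1 → r--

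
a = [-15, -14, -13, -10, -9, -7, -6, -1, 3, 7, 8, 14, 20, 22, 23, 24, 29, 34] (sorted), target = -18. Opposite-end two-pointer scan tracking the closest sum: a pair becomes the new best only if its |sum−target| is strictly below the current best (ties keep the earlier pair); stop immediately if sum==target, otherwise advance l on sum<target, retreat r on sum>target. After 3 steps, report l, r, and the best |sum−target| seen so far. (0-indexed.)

l=0, r=14, best |Δ|=27

l=0 r=17: -15+34=19 d=37 *, r--
l=0 r=16: -15+29=14 d=32 *, r--
l=0 r=15: -15+24=9 d=27 *, r--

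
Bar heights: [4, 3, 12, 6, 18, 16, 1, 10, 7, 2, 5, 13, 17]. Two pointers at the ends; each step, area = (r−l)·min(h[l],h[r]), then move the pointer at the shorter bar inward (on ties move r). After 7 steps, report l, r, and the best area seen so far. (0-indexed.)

[0,12] min(4,17)*12=48 best=48 * → l++
[1,12] min(3,17)*11=33 best=48 → l++
[2,12] min(12,17)*10=120 best=120 * → l++
[3,12] min(6,17)*9=54 best=120 → l++
[4,12] min(18,17)*8=136 best=136 * → r--
[4,11] min(18,13)*7=91 best=136 → r--
[4,10] min(18,5)*6=30 best=136 → r--

l=4, r=9, best area=136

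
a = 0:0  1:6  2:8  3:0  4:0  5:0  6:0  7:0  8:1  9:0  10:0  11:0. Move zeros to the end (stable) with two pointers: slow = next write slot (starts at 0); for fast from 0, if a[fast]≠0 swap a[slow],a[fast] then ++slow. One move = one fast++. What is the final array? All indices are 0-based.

(s=0,f=0) a[fast]=0 → fast++
(s=0,f=1) a[fast]=6≠0 swap→a[0]=6 → slow++,fast++
(s=1,f=2) a[fast]=8≠0 swap→a[1]=8 → slow++,fast++
(s=2,f=3) a[fast]=0 → fast++
(s=2,f=4) a[fast]=0 → fast++
(s=2,f=5) a[fast]=0 → fast++
(s=2,f=6) a[fast]=0 → fast++
(s=2,f=7) a[fast]=0 → fast++
(s=2,f=8) a[fast]=1≠0 swap→a[2]=1 → slow++,fast++
(s=3,f=9) a[fast]=0 → fast++
(s=3,f=10) a[fast]=0 → fast++
(s=3,f=11) a[fast]=0 → fast++

[6, 8, 1, 0, 0, 0, 0, 0, 0, 0, 0, 0]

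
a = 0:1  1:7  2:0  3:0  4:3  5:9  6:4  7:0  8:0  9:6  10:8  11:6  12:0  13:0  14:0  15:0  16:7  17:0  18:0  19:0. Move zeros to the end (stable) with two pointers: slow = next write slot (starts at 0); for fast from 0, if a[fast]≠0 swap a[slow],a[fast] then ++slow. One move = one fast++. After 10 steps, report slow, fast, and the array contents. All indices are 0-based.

slow=0 fast=0: a[fast]=1≠0 swap→a[0]=1, slow++,fast++
slow=1 fast=1: a[fast]=7≠0 swap→a[1]=7, slow++,fast++
slow=2 fast=2: a[fast]=0, fast++
slow=2 fast=3: a[fast]=0, fast++
slow=2 fast=4: a[fast]=3≠0 swap→a[2]=3, slow++,fast++
slow=3 fast=5: a[fast]=9≠0 swap→a[3]=9, slow++,fast++
slow=4 fast=6: a[fast]=4≠0 swap→a[4]=4, slow++,fast++
slow=5 fast=7: a[fast]=0, fast++
slow=5 fast=8: a[fast]=0, fast++
slow=5 fast=9: a[fast]=6≠0 swap→a[5]=6, slow++,fast++

slow=6, fast=10, a=[1, 7, 3, 9, 4, 6, 0, 0, 0, 0, 8, 6, 0, 0, 0, 0, 7, 0, 0, 0]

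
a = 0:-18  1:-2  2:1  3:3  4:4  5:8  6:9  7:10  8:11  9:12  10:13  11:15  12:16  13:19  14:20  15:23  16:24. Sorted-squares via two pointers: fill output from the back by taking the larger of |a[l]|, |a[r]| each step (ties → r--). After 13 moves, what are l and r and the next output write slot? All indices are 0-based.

[0,16] |-18|<=|24| out[16]=576 → r--
[0,15] |-18|<=|23| out[15]=529 → r--
[0,14] |-18|<=|20| out[14]=400 → r--
[0,13] |-18|<=|19| out[13]=361 → r--
[0,12] |-18|>|16| out[12]=324 → l++
[1,12] |-2|<=|16| out[11]=256 → r--
[1,11] |-2|<=|15| out[10]=225 → r--
[1,10] |-2|<=|13| out[9]=169 → r--
[1,9] |-2|<=|12| out[8]=144 → r--
[1,8] |-2|<=|11| out[7]=121 → r--
[1,7] |-2|<=|10| out[6]=100 → r--
[1,6] |-2|<=|9| out[5]=81 → r--
[1,5] |-2|<=|8| out[4]=64 → r--

l=1, r=4, next write slot=3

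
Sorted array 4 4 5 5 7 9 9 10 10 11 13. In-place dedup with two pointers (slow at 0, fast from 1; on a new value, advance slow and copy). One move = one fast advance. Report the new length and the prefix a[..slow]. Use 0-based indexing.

(s=0,f=1) a[fast]=4=a[slow] dup → fast++
(s=0,f=2) a[fast]=5≠a[slow]=4 write a[1]=5 → slow++,fast++
(s=1,f=3) a[fast]=5=a[slow] dup → fast++
(s=1,f=4) a[fast]=7≠a[slow]=5 write a[2]=7 → slow++,fast++
(s=2,f=5) a[fast]=9≠a[slow]=7 write a[3]=9 → slow++,fast++
(s=3,f=6) a[fast]=9=a[slow] dup → fast++
(s=3,f=7) a[fast]=10≠a[slow]=9 write a[4]=10 → slow++,fast++
(s=4,f=8) a[fast]=10=a[slow] dup → fast++
(s=4,f=9) a[fast]=11≠a[slow]=10 write a[5]=11 → slow++,fast++
(s=5,f=10) a[fast]=13≠a[slow]=11 write a[6]=13 → slow++,fast++

length 7; prefix = [4, 5, 7, 9, 10, 11, 13]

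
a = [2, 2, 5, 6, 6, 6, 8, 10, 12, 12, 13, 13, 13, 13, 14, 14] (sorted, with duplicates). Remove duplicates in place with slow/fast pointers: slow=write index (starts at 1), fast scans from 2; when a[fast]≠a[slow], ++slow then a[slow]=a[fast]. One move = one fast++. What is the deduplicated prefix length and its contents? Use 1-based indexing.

length 8; prefix = [2, 5, 6, 8, 10, 12, 13, 14]

(s=1,f=2) a[fast]=2=a[slow] dup → fast++
(s=1,f=3) a[fast]=5≠a[slow]=2 write a[2]=5 → slow++,fast++
(s=2,f=4) a[fast]=6≠a[slow]=5 write a[3]=6 → slow++,fast++
(s=3,f=5) a[fast]=6=a[slow] dup → fast++
(s=3,f=6) a[fast]=6=a[slow] dup → fast++
(s=3,f=7) a[fast]=8≠a[slow]=6 write a[4]=8 → slow++,fast++
(s=4,f=8) a[fast]=10≠a[slow]=8 write a[5]=10 → slow++,fast++
(s=5,f=9) a[fast]=12≠a[slow]=10 write a[6]=12 → slow++,fast++
(s=6,f=10) a[fast]=12=a[slow] dup → fast++
(s=6,f=11) a[fast]=13≠a[slow]=12 write a[7]=13 → slow++,fast++
(s=7,f=12) a[fast]=13=a[slow] dup → fast++
(s=7,f=13) a[fast]=13=a[slow] dup → fast++
(s=7,f=14) a[fast]=13=a[slow] dup → fast++
(s=7,f=15) a[fast]=14≠a[slow]=13 write a[8]=14 → slow++,fast++
(s=8,f=16) a[fast]=14=a[slow] dup → fast++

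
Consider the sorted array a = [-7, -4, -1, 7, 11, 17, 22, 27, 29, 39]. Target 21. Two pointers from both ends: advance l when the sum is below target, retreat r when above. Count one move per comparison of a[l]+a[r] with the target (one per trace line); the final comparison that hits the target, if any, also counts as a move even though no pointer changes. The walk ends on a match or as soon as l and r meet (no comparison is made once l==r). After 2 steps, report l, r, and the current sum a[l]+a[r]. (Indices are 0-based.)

[0,9] -7+39=32 >21 → r--
[0,8] -7+29=22 >21 → r--

l=0, r=7, sum=20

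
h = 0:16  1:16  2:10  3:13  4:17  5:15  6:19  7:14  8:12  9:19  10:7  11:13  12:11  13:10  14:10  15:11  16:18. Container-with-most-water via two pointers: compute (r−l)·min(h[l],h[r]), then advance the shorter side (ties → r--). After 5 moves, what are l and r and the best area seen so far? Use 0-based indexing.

l=5, r=16, best area=256

l=0 r=16: min(16,18)*16=256 best=256 *, l++
l=1 r=16: min(16,18)*15=240 best=256, l++
l=2 r=16: min(10,18)*14=140 best=256, l++
l=3 r=16: min(13,18)*13=169 best=256, l++
l=4 r=16: min(17,18)*12=204 best=256, l++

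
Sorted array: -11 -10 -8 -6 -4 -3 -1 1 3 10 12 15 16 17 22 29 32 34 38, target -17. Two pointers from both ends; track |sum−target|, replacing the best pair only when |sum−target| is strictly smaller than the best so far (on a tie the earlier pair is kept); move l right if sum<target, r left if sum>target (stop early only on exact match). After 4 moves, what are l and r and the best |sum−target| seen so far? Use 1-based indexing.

[1,19] -11+38=27 d=44 * → r--
[1,18] -11+34=23 d=40 * → r--
[1,17] -11+32=21 d=38 * → r--
[1,16] -11+29=18 d=35 * → r--

l=1, r=15, best |Δ|=35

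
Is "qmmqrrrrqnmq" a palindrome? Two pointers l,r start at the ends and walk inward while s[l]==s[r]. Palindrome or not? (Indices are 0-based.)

[0,11] 'q'=='q' → l++,r--
[1,10] 'm'=='m' → l++,r--
[2,9] 'm'!='n' → stop

not a palindrome (mismatch at 2,9)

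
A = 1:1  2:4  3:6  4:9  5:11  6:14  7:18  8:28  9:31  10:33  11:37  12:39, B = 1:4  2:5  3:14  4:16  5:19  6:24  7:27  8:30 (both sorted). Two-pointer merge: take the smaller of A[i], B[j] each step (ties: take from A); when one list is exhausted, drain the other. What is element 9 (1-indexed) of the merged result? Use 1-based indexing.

[i=1,j=1] A[i]=1<=B[j]=4 take 1 → i++
[i=2,j=1] A[i]=4<=B[j]=4 take 4 → i++
[i=3,j=1] A[i]=6>B[j]=4 take 4 → j++
[i=3,j=2] A[i]=6>B[j]=5 take 5 → j++
[i=3,j=3] A[i]=6<=B[j]=14 take 6 → i++
[i=4,j=3] A[i]=9<=B[j]=14 take 9 → i++
[i=5,j=3] A[i]=11<=B[j]=14 take 11 → i++
[i=6,j=3] A[i]=14<=B[j]=14 take 14 → i++
[i=7,j=3] A[i]=18>B[j]=14 take 14 → j++
[i=7,j=4] A[i]=18>B[j]=16 take 16 → j++
[i=7,j=5] A[i]=18<=B[j]=19 take 18 → i++
[i=8,j=5] A[i]=28>B[j]=19 take 19 → j++
[i=8,j=6] A[i]=28>B[j]=24 take 24 → j++
[i=8,j=7] A[i]=28>B[j]=27 take 27 → j++
[i=8,j=8] A[i]=28<=B[j]=30 take 28 → i++
[i=9,j=8] A[i]=31>B[j]=30 take 30 → j++
[i=9,j=9] B done, take A[i]=31 → i++
[i=10,j=9] B done, take A[i]=33 → i++
[i=11,j=9] B done, take A[i]=37 → i++
[i=12,j=9] B done, take A[i]=39 → i++

merged[9] = 14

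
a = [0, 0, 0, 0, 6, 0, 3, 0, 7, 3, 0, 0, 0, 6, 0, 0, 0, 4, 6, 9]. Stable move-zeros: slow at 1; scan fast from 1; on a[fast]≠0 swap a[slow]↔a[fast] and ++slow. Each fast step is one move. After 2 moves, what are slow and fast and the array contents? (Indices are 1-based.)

slow=1, fast=3, a=[0, 0, 0, 0, 6, 0, 3, 0, 7, 3, 0, 0, 0, 6, 0, 0, 0, 4, 6, 9]

slow=1 fast=1: a[fast]=0, fast++
slow=1 fast=2: a[fast]=0, fast++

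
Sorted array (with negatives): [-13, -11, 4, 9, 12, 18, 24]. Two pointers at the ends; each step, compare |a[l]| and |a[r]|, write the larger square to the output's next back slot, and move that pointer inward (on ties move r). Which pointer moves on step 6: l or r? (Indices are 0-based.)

r

l=0 r=6: |-13|<=|24| out[6]=576, r--
l=0 r=5: |-13|<=|18| out[5]=324, r--
l=0 r=4: |-13|>|12| out[4]=169, l++
l=1 r=4: |-11|<=|12| out[3]=144, r--
l=1 r=3: |-11|>|9| out[2]=121, l++
l=2 r=3: |4|<=|9| out[1]=81, r--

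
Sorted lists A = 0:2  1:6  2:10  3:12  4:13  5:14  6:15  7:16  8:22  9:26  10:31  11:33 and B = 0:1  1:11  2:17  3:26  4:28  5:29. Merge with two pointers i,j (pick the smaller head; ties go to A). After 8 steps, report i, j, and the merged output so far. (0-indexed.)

i=0 j=0: A[i]=2>B[j]=1 take 1, j++
i=0 j=1: A[i]=2<=B[j]=11 take 2, i++
i=1 j=1: A[i]=6<=B[j]=11 take 6, i++
i=2 j=1: A[i]=10<=B[j]=11 take 10, i++
i=3 j=1: A[i]=12>B[j]=11 take 11, j++
i=3 j=2: A[i]=12<=B[j]=17 take 12, i++
i=4 j=2: A[i]=13<=B[j]=17 take 13, i++
i=5 j=2: A[i]=14<=B[j]=17 take 14, i++

i=6, j=2, merged so far=[1, 2, 6, 10, 11, 12, 13, 14]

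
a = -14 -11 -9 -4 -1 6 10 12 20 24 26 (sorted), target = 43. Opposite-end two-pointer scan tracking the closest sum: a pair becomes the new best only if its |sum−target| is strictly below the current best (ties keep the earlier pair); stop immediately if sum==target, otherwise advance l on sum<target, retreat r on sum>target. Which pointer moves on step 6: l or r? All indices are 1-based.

l

l=1 r=11: -14+26=12 d=31 *, l++
l=2 r=11: -11+26=15 d=28 *, l++
l=3 r=11: -9+26=17 d=26 *, l++
l=4 r=11: -4+26=22 d=21 *, l++
l=5 r=11: -1+26=25 d=18 *, l++
l=6 r=11: 6+26=32 d=11 *, l++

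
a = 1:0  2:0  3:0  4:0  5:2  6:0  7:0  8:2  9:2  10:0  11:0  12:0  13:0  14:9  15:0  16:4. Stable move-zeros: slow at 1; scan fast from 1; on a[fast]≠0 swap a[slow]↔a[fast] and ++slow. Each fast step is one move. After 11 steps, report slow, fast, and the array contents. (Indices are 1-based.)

slow=4, fast=12, a=[2, 2, 2, 0, 0, 0, 0, 0, 0, 0, 0, 0, 0, 9, 0, 4]

(s=1,f=1) a[fast]=0 → fast++
(s=1,f=2) a[fast]=0 → fast++
(s=1,f=3) a[fast]=0 → fast++
(s=1,f=4) a[fast]=0 → fast++
(s=1,f=5) a[fast]=2≠0 swap→a[1]=2 → slow++,fast++
(s=2,f=6) a[fast]=0 → fast++
(s=2,f=7) a[fast]=0 → fast++
(s=2,f=8) a[fast]=2≠0 swap→a[2]=2 → slow++,fast++
(s=3,f=9) a[fast]=2≠0 swap→a[3]=2 → slow++,fast++
(s=4,f=10) a[fast]=0 → fast++
(s=4,f=11) a[fast]=0 → fast++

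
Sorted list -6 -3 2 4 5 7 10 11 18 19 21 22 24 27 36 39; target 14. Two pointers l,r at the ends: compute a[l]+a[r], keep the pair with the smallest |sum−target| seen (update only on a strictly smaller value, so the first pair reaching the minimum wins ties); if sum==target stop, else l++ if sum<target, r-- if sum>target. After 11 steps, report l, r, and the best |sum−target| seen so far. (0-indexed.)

l=3, r=7, best |Δ|=1

[0,15] -6+39=33 d=19 * → r--
[0,14] -6+36=30 d=16 * → r--
[0,13] -6+27=21 d=7 * → r--
[0,12] -6+24=18 d=4 * → r--
[0,11] -6+22=16 d=2 * → r--
[0,10] -6+21=15 d=1 * → r--
[0,9] -6+19=13 d=1 → l++
[1,9] -3+19=16 d=2 → r--
[1,8] -3+18=15 d=1 → r--
[1,7] -3+11=8 d=6 → l++
[2,7] 2+11=13 d=1 → l++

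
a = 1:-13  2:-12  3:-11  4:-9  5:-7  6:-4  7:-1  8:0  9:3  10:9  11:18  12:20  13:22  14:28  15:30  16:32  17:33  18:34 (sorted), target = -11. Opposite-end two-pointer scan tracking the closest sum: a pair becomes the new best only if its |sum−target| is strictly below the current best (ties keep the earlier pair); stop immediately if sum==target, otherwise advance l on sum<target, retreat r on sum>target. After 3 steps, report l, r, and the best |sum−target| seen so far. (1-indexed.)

l=1, r=15, best |Δ|=30

l=1 r=18: -13+34=21 d=32 *, r--
l=1 r=17: -13+33=20 d=31 *, r--
l=1 r=16: -13+32=19 d=30 *, r--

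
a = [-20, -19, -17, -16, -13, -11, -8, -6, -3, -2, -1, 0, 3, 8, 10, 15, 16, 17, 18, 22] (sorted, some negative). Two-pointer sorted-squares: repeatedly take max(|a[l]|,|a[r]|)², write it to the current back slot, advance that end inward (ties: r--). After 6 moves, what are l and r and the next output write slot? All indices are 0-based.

l=0 r=19: |-20|<=|22| out[19]=484, r--
l=0 r=18: |-20|>|18| out[18]=400, l++
l=1 r=18: |-19|>|18| out[17]=361, l++
l=2 r=18: |-17|<=|18| out[16]=324, r--
l=2 r=17: |-17|<=|17| out[15]=289, r--
l=2 r=16: |-17|>|16| out[14]=289, l++

l=3, r=16, next write slot=13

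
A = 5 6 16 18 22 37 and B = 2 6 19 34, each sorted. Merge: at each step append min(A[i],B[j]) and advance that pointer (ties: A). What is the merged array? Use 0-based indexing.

i=0 j=0: A[i]=5>B[j]=2 take 2, j++
i=0 j=1: A[i]=5<=B[j]=6 take 5, i++
i=1 j=1: A[i]=6<=B[j]=6 take 6, i++
i=2 j=1: A[i]=16>B[j]=6 take 6, j++
i=2 j=2: A[i]=16<=B[j]=19 take 16, i++
i=3 j=2: A[i]=18<=B[j]=19 take 18, i++
i=4 j=2: A[i]=22>B[j]=19 take 19, j++
i=4 j=3: A[i]=22<=B[j]=34 take 22, i++
i=5 j=3: A[i]=37>B[j]=34 take 34, j++
i=5 j=4: B done, take A[i]=37, i++

[2, 5, 6, 6, 16, 18, 19, 22, 34, 37]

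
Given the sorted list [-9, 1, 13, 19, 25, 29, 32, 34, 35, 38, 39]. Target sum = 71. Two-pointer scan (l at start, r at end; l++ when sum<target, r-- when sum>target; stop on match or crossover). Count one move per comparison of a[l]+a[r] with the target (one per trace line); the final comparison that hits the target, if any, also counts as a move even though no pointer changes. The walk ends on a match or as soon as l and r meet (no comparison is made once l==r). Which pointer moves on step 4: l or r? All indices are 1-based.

[1,11] -9+39=30 <71 → l++
[2,11] 1+39=40 <71 → l++
[3,11] 13+39=52 <71 → l++
[4,11] 19+39=58 <71 → l++

l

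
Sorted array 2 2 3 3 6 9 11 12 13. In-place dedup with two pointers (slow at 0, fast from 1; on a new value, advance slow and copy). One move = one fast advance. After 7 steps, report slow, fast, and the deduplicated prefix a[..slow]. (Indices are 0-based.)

slow=5, fast=8, prefix=[2, 3, 6, 9, 11, 12]

slow=0 fast=1: a[fast]=2=a[slow] dup, fast++
slow=0 fast=2: a[fast]=3≠a[slow]=2 write a[1]=3, slow++,fast++
slow=1 fast=3: a[fast]=3=a[slow] dup, fast++
slow=1 fast=4: a[fast]=6≠a[slow]=3 write a[2]=6, slow++,fast++
slow=2 fast=5: a[fast]=9≠a[slow]=6 write a[3]=9, slow++,fast++
slow=3 fast=6: a[fast]=11≠a[slow]=9 write a[4]=11, slow++,fast++
slow=4 fast=7: a[fast]=12≠a[slow]=11 write a[5]=12, slow++,fast++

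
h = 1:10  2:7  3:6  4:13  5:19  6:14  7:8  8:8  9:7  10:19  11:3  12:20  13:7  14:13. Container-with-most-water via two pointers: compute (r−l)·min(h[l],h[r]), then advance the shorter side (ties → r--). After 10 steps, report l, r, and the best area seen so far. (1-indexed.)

l=9, r=12, best area=133

l=1 r=14: min(10,13)*13=130 best=130 *, l++
l=2 r=14: min(7,13)*12=84 best=130, l++
l=3 r=14: min(6,13)*11=66 best=130, l++
l=4 r=14: min(13,13)*10=130 best=130, r--
l=4 r=13: min(13,7)*9=63 best=130, r--
l=4 r=12: min(13,20)*8=104 best=130, l++
l=5 r=12: min(19,20)*7=133 best=133 *, l++
l=6 r=12: min(14,20)*6=84 best=133, l++
l=7 r=12: min(8,20)*5=40 best=133, l++
l=8 r=12: min(8,20)*4=32 best=133, l++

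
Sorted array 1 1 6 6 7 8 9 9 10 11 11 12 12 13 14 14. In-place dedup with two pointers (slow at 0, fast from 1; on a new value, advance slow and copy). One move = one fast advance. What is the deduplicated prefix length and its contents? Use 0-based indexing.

slow=0 fast=1: a[fast]=1=a[slow] dup, fast++
slow=0 fast=2: a[fast]=6≠a[slow]=1 write a[1]=6, slow++,fast++
slow=1 fast=3: a[fast]=6=a[slow] dup, fast++
slow=1 fast=4: a[fast]=7≠a[slow]=6 write a[2]=7, slow++,fast++
slow=2 fast=5: a[fast]=8≠a[slow]=7 write a[3]=8, slow++,fast++
slow=3 fast=6: a[fast]=9≠a[slow]=8 write a[4]=9, slow++,fast++
slow=4 fast=7: a[fast]=9=a[slow] dup, fast++
slow=4 fast=8: a[fast]=10≠a[slow]=9 write a[5]=10, slow++,fast++
slow=5 fast=9: a[fast]=11≠a[slow]=10 write a[6]=11, slow++,fast++
slow=6 fast=10: a[fast]=11=a[slow] dup, fast++
slow=6 fast=11: a[fast]=12≠a[slow]=11 write a[7]=12, slow++,fast++
slow=7 fast=12: a[fast]=12=a[slow] dup, fast++
slow=7 fast=13: a[fast]=13≠a[slow]=12 write a[8]=13, slow++,fast++
slow=8 fast=14: a[fast]=14≠a[slow]=13 write a[9]=14, slow++,fast++
slow=9 fast=15: a[fast]=14=a[slow] dup, fast++

length 10; prefix = [1, 6, 7, 8, 9, 10, 11, 12, 13, 14]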